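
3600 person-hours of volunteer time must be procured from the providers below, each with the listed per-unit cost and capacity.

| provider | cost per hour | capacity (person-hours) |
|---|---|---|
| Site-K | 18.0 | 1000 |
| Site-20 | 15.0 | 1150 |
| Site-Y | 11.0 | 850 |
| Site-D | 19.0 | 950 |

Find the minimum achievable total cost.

56000

Use providers in increasing cost order.
Site-Y (11.0): use full 850 — 2750 person-hours to go.
Site-20 at 15.0: take all 1150 person-hours — 1600 still needed.
Site-K (18.0): use full 1000 — 600 person-hours to go.
Site-D at 19.0: take 600 of its 950 — requirement met.
Cost = 850×11.0 + 1150×15.0 + 1000×18.0 + 600×19.0 = 56000.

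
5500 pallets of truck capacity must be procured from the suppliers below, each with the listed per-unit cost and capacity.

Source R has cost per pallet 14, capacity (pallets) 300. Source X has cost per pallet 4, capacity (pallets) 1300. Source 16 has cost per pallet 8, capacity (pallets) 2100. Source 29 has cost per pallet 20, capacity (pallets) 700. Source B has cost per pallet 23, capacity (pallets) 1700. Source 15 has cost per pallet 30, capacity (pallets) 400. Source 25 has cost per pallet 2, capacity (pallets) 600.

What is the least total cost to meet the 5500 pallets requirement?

52900

Fill from the cheapest supplier first.
Source 25 at 2: take all 600 pallets → 4900 still needed.
Take 1300 from Source X at 4 → need 3600 more.
Take 2100 from Source 16 at 8 → need 1500 more.
Source R (14): use full 300 → 1200 pallets to go.
Source 29 at 20: take all 700 pallets → 500 still needed.
Take 500 from Source B at 23 to finish.
Source 15: unused.
Cost = 600×2 + 1300×4 + 2100×8 + 300×14 + 700×20 + 500×23 = 52900.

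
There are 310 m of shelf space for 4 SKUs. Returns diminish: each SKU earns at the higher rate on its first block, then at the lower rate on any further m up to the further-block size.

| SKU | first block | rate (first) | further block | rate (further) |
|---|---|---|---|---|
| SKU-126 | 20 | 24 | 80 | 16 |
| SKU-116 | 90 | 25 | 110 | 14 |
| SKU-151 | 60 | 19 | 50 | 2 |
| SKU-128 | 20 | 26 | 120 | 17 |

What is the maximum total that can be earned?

6430

Treat each block as its own option and order by rate: SKU-128/first 26 > SKU-116/first 25 > SKU-126/first 24 > SKU-151/first 19 > SKU-128/second 17 > SKU-126/second 16 > SKU-116/second 14 > SKU-151/second 2.
SKU-128 first at 26: fill all 20 ; 290 left.
Fill SKU-116 first block (90 at 25) ; 200 left.
SKU-126/first (24): +20 ; 180 left.
SKU-151 first at 19: fill all 60 ; 120 left.
Fill SKU-128 second block (120 at 17) ; 0 left.
Total = 26×20 + 25×90 + 24×20 + 19×60 + 17×120 = 6430.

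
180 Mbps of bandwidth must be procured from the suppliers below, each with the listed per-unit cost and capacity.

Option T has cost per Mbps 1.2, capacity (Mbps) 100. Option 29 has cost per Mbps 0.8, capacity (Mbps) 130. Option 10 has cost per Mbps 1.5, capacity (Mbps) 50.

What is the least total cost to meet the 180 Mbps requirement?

164

Cheapest first:
Take 130 from Option 29 at 0.8 → need 50 more.
Option T at 1.2: take 50 of its 100 → requirement met.
Option 10: unused.
Cost = 130×0.8 + 50×1.2 = 164.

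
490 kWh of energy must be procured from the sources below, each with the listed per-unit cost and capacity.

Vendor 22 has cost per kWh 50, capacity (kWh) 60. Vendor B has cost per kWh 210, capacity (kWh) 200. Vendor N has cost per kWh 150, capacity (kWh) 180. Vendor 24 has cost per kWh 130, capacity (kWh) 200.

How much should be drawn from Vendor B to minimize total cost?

Use sources in increasing cost order.
Vendor 22 at 50: take all 60 kWh → 430 still needed.
Vendor 24 at 130: take all 200 kWh → 230 still needed.
Vendor N (150): use full 180 → 50 kWh to go.
Vendor B at 210: take 50 of its 200 → requirement met.

50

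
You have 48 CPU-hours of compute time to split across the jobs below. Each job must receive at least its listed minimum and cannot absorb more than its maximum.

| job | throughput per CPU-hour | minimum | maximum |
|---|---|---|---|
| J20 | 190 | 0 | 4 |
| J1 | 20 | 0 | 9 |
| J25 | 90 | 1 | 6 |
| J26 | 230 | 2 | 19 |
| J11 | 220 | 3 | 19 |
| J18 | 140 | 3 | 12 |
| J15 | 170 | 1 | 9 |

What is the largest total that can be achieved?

Meeting every minimum uses 0+0+1+2+3+3+1 = 10 CPU-hours, leaving 38.
Highest throughput per CPU-hour first: J26 230 > J11 220 > J20 190 > J15 170 > J18 140 > J25 90 > J1 20.
J26: +17 to 19 (cap) — 21 left.
J11 takes 16 more to reach its cap of 19 — 5 left.
Give J20 4 more to hit its cap of 4 — 1 left.
J15: +1 (room for 8) → 2. Pool exhausted.
Total = 190×4 + 90×1 + 230×19 + 220×19 + 140×3 + 170×2 = 10160.

10160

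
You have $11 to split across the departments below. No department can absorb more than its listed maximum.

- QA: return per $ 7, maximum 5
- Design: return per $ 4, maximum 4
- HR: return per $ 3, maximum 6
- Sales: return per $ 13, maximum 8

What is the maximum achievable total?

125

Order the departments by return per $: Sales 13 > QA 7 > Design 4 > HR 3.
Sales: +8 to 8 (cap) ; 3 left.
Only 3 left; QA takes them to reach 3.
Total = 7×3 + 13×8 = 125.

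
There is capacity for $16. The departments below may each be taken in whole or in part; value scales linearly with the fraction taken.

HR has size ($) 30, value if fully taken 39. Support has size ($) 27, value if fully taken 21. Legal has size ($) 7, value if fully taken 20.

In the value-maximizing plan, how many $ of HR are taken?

9

Best value per unit of size first: Legal 20/7≈2.86, HR 39/30≈1.3, Support 21/27≈0.778.
All 7 $ of Legal fit (value 20) — 9 remain.
9 $ left: a 9/30 share of HR gives 39×9/30 = 11.7.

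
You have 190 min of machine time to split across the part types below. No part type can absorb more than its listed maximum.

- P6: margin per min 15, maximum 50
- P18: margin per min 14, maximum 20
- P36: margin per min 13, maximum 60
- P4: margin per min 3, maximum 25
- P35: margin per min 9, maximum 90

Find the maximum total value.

2350

Rank by margin per min: P6 15 > P18 14 > P36 13 > P35 9 > P4 3.
P6: +50 to 50 (cap) — 140 left.
Give P18 20 to hit its cap of 20 — 120 left.
P36: +60 to 60 (cap) — 60 left.
P35: +60 (room for 90) → 60. Pool exhausted.
Total = 15×50 + 14×20 + 13×60 + 9×60 = 2350.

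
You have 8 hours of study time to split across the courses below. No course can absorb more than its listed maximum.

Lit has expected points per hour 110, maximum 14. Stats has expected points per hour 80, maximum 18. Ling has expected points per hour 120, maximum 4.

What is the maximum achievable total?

920

Rank by expected points per hour: Ling 120 > Lit 110 > Stats 80.
Ling takes 4 to reach its cap of 4 — 4 left.
Only 4 left; Lit takes them to reach 4.
Total = 110×4 + 120×4 = 920.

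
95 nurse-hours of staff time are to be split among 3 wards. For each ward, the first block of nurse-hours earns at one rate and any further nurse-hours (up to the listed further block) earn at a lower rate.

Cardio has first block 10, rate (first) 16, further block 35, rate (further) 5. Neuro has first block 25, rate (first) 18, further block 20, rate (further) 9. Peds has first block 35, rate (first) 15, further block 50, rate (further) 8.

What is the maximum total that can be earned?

Treat each block as its own option and order by rate: Neuro/T1 18 > Cardio/T1 16 > Peds/T1 15 > Neuro/T2 9 > Peds/T2 8 > Cardio/T2 5.
Fill Neuro T1 block (25 at 18) — 70 left.
Fill Cardio T1 block (10 at 16) — 60 left.
Peds/T1 (15): +35 — 25 left.
Fill Neuro T2 block (20 at 9) — 5 left.
Peds/T2: +5 of 50 at 8; pool empty.
Total = 18×25 + 16×10 + 15×35 + 9×20 + 8×5 = 1355.

1355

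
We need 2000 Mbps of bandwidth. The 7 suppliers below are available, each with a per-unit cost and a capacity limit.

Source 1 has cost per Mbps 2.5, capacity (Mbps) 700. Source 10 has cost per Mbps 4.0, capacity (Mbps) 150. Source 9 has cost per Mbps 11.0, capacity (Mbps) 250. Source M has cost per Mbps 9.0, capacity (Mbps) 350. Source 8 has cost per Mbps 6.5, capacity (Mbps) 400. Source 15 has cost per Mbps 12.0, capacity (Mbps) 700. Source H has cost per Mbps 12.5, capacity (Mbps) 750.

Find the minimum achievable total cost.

12650

Use suppliers in increasing cost order.
Take 700 from Source 1 at 2.5 → need 1300 more.
Source 10 at 4.0: take all 150 Mbps → 1150 still needed.
Take 400 from Source 8 at 6.5 → need 750 more.
Source M at 9.0: take all 350 Mbps → 400 still needed.
Take 250 from Source 9 at 11.0 → need 150 more.
Source 15 at 12.0: take 150 of its 700 → requirement met.
Source H: unused.
Cost = 700×2.5 + 150×4.0 + 400×6.5 + 350×9.0 + 250×11.0 + 150×12.0 = 12650.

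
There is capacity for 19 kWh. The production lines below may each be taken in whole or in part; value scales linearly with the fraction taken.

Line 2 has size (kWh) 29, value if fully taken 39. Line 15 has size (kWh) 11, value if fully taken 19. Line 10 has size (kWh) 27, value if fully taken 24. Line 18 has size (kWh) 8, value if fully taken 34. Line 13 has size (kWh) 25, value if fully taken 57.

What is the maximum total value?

59.08

Sort by value density: Line 18 34/8≈4.25, Line 13 57/25≈2.28, Line 15 19/11≈1.73, Line 2 39/29≈1.34, Line 10 24/27≈0.889.
All 8 kWh of Line 18 fit (value 34) → 11 remain.
11 kWh left: a 11/25 share of Line 13 gives 57×11/25 = 25.08.
Total value = 59.08.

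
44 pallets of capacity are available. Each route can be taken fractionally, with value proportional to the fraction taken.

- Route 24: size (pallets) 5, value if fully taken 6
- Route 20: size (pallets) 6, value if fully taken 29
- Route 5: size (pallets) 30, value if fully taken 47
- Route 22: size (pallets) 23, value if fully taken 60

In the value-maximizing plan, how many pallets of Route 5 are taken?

Rank by value-to-size ratio: Route 20 29/6≈4.83, Route 22 60/23≈2.61, Route 5 47/30≈1.57, Route 24 6/5≈1.2.
Take all of Route 20 (6 pallets, value 29) → 38 pallets left.
Take all of Route 22 (23 pallets, value 60) → 15 pallets left.
Fill the last 15 pallets with part of Route 5: 15/30 of it earns 23.5.

15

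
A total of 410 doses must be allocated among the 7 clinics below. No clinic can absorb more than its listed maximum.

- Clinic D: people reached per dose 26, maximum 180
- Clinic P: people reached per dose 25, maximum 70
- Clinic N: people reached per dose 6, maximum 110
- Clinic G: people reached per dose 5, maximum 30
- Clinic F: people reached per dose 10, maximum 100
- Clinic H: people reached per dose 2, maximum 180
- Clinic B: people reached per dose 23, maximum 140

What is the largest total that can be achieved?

9850

Highest people reached per dose first: Clinic D 26 > Clinic P 25 > Clinic B 23 > Clinic F 10 > Clinic N 6 > Clinic G 5 > Clinic H 2.
Give Clinic D 180 to hit its cap of 180 ; 230 left.
Clinic P takes 70 to reach its cap of 70 ; 160 left.
Clinic B: +140 to 140 (cap) ; 20 left.
Clinic F has room for 100 but only 20 remain, so it gets 20.
Total = 26×180 + 25×70 + 10×20 + 23×140 = 9850.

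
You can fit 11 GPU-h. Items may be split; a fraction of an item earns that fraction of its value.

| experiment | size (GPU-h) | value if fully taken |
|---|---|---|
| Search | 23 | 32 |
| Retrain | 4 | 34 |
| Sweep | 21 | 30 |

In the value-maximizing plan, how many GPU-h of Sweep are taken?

Rank by value-to-size ratio: Retrain 34/4≈8.5, Sweep 30/21≈1.43, Search 32/23≈1.39.
Retrain: take in full, 4 GPU-h for value 34 — 7 left.
7 GPU-h left: a 7/21 share of Sweep gives 30×7/21 = 10.

7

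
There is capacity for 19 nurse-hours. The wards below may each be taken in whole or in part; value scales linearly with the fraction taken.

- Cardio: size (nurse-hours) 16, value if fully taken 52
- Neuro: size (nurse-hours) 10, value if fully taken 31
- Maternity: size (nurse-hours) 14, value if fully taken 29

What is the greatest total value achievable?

Rank by value-to-size ratio: Cardio 52/16≈3.25, Neuro 31/10≈3.1, Maternity 29/14≈2.07.
Cardio: take in full, 16 nurse-hours for value 52 — 3 left.
3 nurse-hours left: a 3/10 share of Neuro gives 31×3/10 = 9.3.
Total value = 61.3.

61.3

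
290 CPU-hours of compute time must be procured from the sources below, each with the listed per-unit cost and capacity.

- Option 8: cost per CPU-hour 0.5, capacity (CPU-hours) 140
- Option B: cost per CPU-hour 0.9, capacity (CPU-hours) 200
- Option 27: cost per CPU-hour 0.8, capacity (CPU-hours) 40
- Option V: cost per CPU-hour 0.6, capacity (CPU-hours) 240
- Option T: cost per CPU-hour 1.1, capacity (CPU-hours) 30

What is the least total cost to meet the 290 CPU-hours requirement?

160

Fill from the cheapest source first.
Option 8 at 0.5: take all 140 CPU-hours — 150 still needed.
Option V (0.6): take the remaining 150 — done.
Option 27, Option B, Option T: unused.
Cost = 140×0.5 + 150×0.6 = 160.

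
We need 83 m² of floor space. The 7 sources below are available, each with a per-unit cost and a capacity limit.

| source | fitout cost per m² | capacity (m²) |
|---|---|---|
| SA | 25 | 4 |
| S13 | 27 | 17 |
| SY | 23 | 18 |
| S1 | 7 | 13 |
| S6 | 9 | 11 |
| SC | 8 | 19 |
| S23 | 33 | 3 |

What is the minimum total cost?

Fill from the cheapest source first.
S1 at 7: take all 13 m² → 70 still needed.
SC (8): use full 19 → 51 m² to go.
S6 (9): use full 11 → 40 m² to go.
SY (23): use full 18 → 22 m² to go.
Take 4 from SA at 25 → need 18 more.
S13 (27): use full 17 → 1 m² to go.
S23 (33): take the remaining 1 → done.
Cost = 13×7 + 19×8 + 11×9 + 18×23 + 4×25 + 17×27 + 1×33 = 1348.

1348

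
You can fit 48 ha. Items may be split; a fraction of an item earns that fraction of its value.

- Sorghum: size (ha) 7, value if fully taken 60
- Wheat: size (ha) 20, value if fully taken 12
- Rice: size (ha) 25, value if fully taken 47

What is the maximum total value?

Best value per unit of size first: Sorghum 60/7≈8.57, Rice 47/25≈1.88, Wheat 12/20≈0.6.
Sorghum: take in full, 7 ha for value 60 — 41 left.
Take all of Rice (25 ha, value 47) — 16 ha left.
Only 16 ha remain; take 16/20 of Wheat for value 12×16/20 = 9.6.
Total value = 116.6.

116.6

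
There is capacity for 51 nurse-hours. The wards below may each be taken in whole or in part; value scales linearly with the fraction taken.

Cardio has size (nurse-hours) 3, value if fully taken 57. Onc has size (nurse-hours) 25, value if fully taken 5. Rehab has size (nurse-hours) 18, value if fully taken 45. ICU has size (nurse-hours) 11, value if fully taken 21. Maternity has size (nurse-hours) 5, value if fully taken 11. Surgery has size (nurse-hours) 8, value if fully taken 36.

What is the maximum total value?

Sort by value density: Cardio 57/3≈19, Surgery 36/8≈4.5, Rehab 45/18≈2.5, Maternity 11/5≈2.2, ICU 21/11≈1.91, Onc 5/25≈0.2.
All 3 nurse-hours of Cardio fit (value 57) → 48 remain.
All 8 nurse-hours of Surgery fit (value 36) → 40 remain.
Take all of Rehab (18 nurse-hours, value 45) → 22 nurse-hours left.
All 5 nurse-hours of Maternity fit (value 11) → 17 remain.
All 11 nurse-hours of ICU fit (value 21) → 6 remain.
6 nurse-hours left: a 6/25 share of Onc gives 5×6/25 = 1.2.
Total value = 171.2.

171.2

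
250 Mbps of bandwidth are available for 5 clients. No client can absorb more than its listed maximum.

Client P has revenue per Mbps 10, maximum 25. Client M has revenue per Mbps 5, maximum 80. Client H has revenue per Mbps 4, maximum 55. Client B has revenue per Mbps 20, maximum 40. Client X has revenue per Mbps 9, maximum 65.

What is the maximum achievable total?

2195

Highest revenue per Mbps first: Client B 20 > Client P 10 > Client X 9 > Client M 5 > Client H 4.
Client B: +40 to 40 (cap) → 210 left.
Client P: +25 to 25 (cap) → 185 left.
Client X takes 65 to reach its cap of 65 → 120 left.
Client M: +80 to 80 (cap) → 40 left.
Client H has room for 55 but only 40 remain, so it gets 40.
Total = 10×25 + 5×80 + 4×40 + 20×40 + 9×65 = 2195.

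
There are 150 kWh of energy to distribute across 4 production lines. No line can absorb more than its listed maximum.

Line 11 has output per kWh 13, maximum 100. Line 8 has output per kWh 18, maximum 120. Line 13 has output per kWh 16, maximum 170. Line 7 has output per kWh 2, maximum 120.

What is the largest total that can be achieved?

Rank by output per kWh: Line 8 18 > Line 13 16 > Line 11 13 > Line 7 2.
Line 8: +120 to 120 (cap) ; 30 left.
Only 30 left; Line 13 takes them to reach 30.
Total = 18×120 + 16×30 = 2640.

2640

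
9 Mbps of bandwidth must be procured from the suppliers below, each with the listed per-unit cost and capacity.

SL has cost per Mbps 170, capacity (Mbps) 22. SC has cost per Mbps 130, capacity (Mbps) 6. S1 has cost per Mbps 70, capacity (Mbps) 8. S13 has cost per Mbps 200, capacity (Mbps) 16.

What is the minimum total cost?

690

Cheapest first:
S1 at 70: take all 8 Mbps ; 1 still needed.
SC at 130: take 1 of its 6 ; requirement met.
SL, S13: unused.
Cost = 8×70 + 1×130 = 690.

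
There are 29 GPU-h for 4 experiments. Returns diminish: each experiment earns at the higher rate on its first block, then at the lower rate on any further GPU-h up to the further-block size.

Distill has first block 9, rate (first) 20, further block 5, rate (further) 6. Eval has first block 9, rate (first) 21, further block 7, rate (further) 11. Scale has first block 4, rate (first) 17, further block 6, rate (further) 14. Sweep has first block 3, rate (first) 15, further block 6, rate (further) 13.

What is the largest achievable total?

Rank every tier by rate: Eval/T1 21 > Distill/T1 20 > Scale/T1 17 > Sweep/T1 15 > Scale/T2 14 > Sweep/T2 13 > Eval/T2 11 > Distill/T2 6.
Fill Eval T1 block (9 at 21) ; 20 left.
Distill/T1 (20): +9 ; 11 left.
Scale/T1 (17): +4 ; 7 left.
Sweep T1 at 15: fill all 3 ; 4 left.
Scale T2 at 14: only 4 left, fill 4.
Total = 21×9 + 20×9 + 17×4 + 15×3 + 14×4 = 538.

538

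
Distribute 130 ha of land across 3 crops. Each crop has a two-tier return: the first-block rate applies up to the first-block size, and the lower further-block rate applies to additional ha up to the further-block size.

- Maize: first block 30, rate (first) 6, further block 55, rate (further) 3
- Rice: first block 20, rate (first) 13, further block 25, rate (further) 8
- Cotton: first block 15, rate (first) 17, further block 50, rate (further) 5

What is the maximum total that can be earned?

1095

Rank every tier by rate: Cotton/T1 17 > Rice/T1 13 > Rice/T2 8 > Maize/T1 6 > Cotton/T2 5 > Maize/T2 3.
Cotton/T1 (17): +15 → 115 left.
Rice/T1 (13): +20 → 95 left.
Fill Rice T2 block (25 at 8) → 70 left.
Fill Maize T1 block (30 at 6) → 40 left.
Cotton/T2: +40 of 50 at 5; pool empty.
Total = 17×15 + 13×20 + 8×25 + 6×30 + 5×40 = 1095.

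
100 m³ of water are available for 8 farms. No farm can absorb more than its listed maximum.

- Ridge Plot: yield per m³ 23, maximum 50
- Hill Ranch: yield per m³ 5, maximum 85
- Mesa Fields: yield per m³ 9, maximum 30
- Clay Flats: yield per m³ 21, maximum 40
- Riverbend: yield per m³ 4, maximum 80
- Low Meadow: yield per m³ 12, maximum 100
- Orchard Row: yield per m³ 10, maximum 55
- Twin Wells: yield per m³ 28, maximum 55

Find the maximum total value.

2575

Rank by yield per m³: Twin Wells 28 > Ridge Plot 23 > Clay Flats 21 > Low Meadow 12 > Orchard Row 10 > Mesa Fields 9 > Hill Ranch 5 > Riverbend 4.
Twin Wells takes 55 to reach its cap of 55 → 45 left.
Only 45 left; Ridge Plot takes them to reach 45.
Total = 23×45 + 28×55 = 2575.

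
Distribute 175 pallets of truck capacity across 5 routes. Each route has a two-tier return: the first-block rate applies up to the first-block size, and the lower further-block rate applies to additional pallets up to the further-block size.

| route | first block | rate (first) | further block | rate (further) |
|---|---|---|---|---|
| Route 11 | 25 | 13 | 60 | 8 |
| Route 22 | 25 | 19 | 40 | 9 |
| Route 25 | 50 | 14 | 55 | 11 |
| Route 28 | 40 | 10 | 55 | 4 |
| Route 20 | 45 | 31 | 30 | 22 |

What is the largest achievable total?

Rank every tier by rate: Route 20/tier1 31 > Route 20/tier2 22 > Route 22/tier1 19 > Route 25/tier1 14 > Route 11/tier1 13 > Route 25/tier2 11 > Route 28/tier1 10 > Route 22/tier2 9 > Route 11/tier2 8 > Route 28/tier2 4.
Fill Route 20 tier1 block (45 at 31) — 130 left.
Route 20 tier2 at 22: fill all 30 — 100 left.
Route 22 tier1 at 19: fill all 25 — 75 left.
Route 25 tier1 at 14: fill all 50 — 25 left.
Route 11 tier1 at 13: fill all 25 — 0 left.
Total = 31×45 + 22×30 + 19×25 + 14×50 + 13×25 = 3555.

3555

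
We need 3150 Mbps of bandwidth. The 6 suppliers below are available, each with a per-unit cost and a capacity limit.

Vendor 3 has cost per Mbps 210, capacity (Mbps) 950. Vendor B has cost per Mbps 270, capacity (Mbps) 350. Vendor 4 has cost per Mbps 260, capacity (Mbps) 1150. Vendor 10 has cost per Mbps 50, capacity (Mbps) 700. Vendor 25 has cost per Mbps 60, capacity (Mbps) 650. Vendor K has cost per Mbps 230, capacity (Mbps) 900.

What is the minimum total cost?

Use suppliers in increasing cost order.
Vendor 10 (50): use full 700 → 2450 Mbps to go.
Vendor 25 (60): use full 650 → 1800 Mbps to go.
Vendor 3 (210): use full 950 → 850 Mbps to go.
Take 850 from Vendor K at 230 to finish.
Vendor 4, Vendor B: unused.
Cost = 700×50 + 650×60 + 950×210 + 850×230 = 469000.

469000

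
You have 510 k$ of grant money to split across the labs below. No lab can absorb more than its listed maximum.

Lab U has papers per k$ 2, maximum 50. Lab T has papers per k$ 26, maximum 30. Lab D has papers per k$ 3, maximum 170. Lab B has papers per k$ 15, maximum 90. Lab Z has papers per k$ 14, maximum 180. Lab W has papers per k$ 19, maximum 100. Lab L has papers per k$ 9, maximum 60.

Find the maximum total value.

7240

Order the labs by papers per k$: Lab T 26 > Lab W 19 > Lab B 15 > Lab Z 14 > Lab L 9 > Lab D 3 > Lab U 2.
Lab T: +30 to 30 (cap) ; 480 left.
Give Lab W 100 to hit its cap of 100 ; 380 left.
Give Lab B 90 to hit its cap of 90 ; 290 left.
Lab Z takes 180 to reach its cap of 180 ; 110 left.
Give Lab L 60 to hit its cap of 60 ; 50 left.
Lab D has room for 170 but only 50 remain, so it gets 50.
Total = 26×30 + 3×50 + 15×90 + 14×180 + 19×100 + 9×60 = 7240.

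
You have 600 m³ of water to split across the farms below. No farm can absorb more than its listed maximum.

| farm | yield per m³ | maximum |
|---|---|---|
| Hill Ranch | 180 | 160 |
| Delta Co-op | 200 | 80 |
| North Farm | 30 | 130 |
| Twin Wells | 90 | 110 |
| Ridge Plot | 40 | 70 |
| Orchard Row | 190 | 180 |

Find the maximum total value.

Rank by yield per m³: Delta Co-op 200 > Orchard Row 190 > Hill Ranch 180 > Twin Wells 90 > Ridge Plot 40 > North Farm 30.
Give Delta Co-op 80 to hit its cap of 80 → 520 left.
Orchard Row: +180 to 180 (cap) → 340 left.
Hill Ranch takes 160 to reach its cap of 160 → 180 left.
Twin Wells takes 110 to reach its cap of 110 → 70 left.
Give Ridge Plot 70 to hit its cap of 70 → 0 left.
Total = 180×160 + 200×80 + 90×110 + 40×70 + 190×180 = 91700.

91700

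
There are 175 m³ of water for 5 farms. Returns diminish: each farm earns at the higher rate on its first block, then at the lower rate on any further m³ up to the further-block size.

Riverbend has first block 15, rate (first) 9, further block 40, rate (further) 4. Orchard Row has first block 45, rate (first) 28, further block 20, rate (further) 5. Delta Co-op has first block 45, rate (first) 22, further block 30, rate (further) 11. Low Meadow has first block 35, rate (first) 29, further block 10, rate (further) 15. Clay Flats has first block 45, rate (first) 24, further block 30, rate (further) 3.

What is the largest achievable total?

4420

Order all 10 blocks by rate: Low Meadow/first 29 > Orchard Row/first 28 > Clay Flats/first 24 > Delta Co-op/first 22 > Low Meadow/second 15 > Delta Co-op/second 11 > Riverbend/first 9 > Orchard Row/second 5 > Riverbend/second 4 > Clay Flats/second 3.
Low Meadow first at 29: fill all 35 ; 140 left.
Orchard Row/first (28): +45 ; 95 left.
Fill Clay Flats first block (45 at 24) ; 50 left.
Fill Delta Co-op first block (45 at 22) ; 5 left.
Low Meadow/second: +5 of 10 at 15; pool empty.
Total = 29×35 + 28×45 + 24×45 + 22×45 + 15×5 = 4420.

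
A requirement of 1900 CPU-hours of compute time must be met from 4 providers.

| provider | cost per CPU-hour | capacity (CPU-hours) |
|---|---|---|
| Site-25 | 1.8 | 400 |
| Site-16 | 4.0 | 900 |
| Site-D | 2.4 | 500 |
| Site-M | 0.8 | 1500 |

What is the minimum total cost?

1920

Cheapest first:
Take 1500 from Site-M at 0.8 — need 400 more.
Site-25 (1.8): use full 400 — 0 CPU-hours to go.
Site-D, Site-16: unused.
Cost = 1500×0.8 + 400×1.8 = 1920.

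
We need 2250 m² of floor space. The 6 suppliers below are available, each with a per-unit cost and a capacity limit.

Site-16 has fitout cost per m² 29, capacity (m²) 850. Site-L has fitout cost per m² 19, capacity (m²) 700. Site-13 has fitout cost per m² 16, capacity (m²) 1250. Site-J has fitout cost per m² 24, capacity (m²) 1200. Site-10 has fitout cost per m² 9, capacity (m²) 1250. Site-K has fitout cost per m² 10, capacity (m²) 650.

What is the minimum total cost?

Use suppliers in increasing cost order.
Site-10 at 9: take all 1250 m² ; 1000 still needed.
Site-K (10): use full 650 ; 350 m² to go.
Site-13 at 16: take 350 of its 1250 ; requirement met.
Site-L, Site-J, Site-16: unused.
Cost = 1250×9 + 650×10 + 350×16 = 23350.

23350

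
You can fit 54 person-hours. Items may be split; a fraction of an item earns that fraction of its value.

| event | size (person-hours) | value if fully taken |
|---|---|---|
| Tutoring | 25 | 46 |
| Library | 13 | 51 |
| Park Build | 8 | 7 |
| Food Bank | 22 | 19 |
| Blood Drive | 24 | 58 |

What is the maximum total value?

140.28

Sort by value density: Library 51/13≈3.92, Blood Drive 58/24≈2.42, Tutoring 46/25≈1.84, Park Build 7/8≈0.875, Food Bank 19/22≈0.864.
Take all of Library (13 person-hours, value 51) — 41 person-hours left.
All 24 person-hours of Blood Drive fit (value 58) — 17 remain.
Fill the last 17 person-hours with part of Tutoring: 17/25 of it earns 31.28.
Total value = 140.28.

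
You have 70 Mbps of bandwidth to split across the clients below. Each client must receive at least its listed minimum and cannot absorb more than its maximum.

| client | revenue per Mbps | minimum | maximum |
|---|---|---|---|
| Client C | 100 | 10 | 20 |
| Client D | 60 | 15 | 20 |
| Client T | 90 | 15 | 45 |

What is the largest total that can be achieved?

6050

Meeting every minimum uses 10+15+15 = 40 Mbps, leaving 30.
Rank by revenue per Mbps: Client C 100 > Client T 90 > Client D 60.
Give Client C 10 more to hit its cap of 20 — 20 left.
Client T: +20 (room for 30) → 35. Pool exhausted.
Total = 100×20 + 60×15 + 90×35 = 6050.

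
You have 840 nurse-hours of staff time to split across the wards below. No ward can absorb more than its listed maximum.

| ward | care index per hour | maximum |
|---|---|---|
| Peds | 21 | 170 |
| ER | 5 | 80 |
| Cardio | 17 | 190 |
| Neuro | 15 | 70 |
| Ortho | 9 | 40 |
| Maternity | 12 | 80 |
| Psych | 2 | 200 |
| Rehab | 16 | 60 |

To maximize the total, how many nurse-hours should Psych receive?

150

Highest care index per hour first: Peds 21 > Cardio 17 > Rehab 16 > Neuro 15 > Maternity 12 > Ortho 9 > ER 5 > Psych 2.
Give Peds 170 to hit its cap of 170 → 670 left.
Give Cardio 190 to hit its cap of 190 → 480 left.
Give Rehab 60 to hit its cap of 60 → 420 left.
Neuro takes 70 to reach its cap of 70 → 350 left.
Maternity: +80 to 80 (cap) → 270 left.
Ortho: +40 to 40 (cap) → 230 left.
Give ER 80 to hit its cap of 80 → 150 left.
Psych: +150 (room for 200) → 150. Pool exhausted.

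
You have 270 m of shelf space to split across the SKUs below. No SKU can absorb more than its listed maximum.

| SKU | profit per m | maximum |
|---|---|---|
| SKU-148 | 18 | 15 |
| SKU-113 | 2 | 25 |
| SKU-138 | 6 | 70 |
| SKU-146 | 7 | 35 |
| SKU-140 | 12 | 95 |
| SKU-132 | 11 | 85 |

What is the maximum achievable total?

2830

Highest profit per m first: SKU-148 18 > SKU-140 12 > SKU-132 11 > SKU-146 7 > SKU-138 6 > SKU-113 2.
SKU-148 takes 15 to reach its cap of 15 ; 255 left.
Give SKU-140 95 to hit its cap of 95 ; 160 left.
SKU-132 takes 85 to reach its cap of 85 ; 75 left.
SKU-146 takes 35 to reach its cap of 35 ; 40 left.
SKU-138 has room for 70 but only 40 remain, so it gets 40.
Total = 18×15 + 6×40 + 7×35 + 12×95 + 11×85 = 2830.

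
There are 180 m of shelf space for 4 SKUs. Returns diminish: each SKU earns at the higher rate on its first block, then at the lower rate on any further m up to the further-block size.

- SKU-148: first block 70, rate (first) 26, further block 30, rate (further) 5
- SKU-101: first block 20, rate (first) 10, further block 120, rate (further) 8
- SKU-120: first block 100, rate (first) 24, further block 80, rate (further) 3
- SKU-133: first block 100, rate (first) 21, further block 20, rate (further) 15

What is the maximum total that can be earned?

Rank every tier by rate: SKU-148/T1 26 > SKU-120/T1 24 > SKU-133/T1 21 > SKU-133/T2 15 > SKU-101/T1 10 > SKU-101/T2 8 > SKU-148/T2 5 > SKU-120/T2 3.
SKU-148 T1 at 26: fill all 70 ; 110 left.
SKU-120/T1 (24): +100 ; 10 left.
SKU-133/T1: +10 of 100 at 21; pool empty.
Total = 26×70 + 24×100 + 21×10 = 4430.

4430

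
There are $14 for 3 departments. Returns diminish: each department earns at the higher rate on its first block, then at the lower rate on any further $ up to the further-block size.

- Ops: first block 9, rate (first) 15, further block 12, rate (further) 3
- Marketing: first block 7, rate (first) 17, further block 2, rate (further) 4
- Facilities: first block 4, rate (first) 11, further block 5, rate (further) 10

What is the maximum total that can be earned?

224

Treat each block as its own option and order by rate: Marketing/first 17 > Ops/first 15 > Facilities/first 11 > Facilities/second 10 > Marketing/second 4 > Ops/second 3.
Fill Marketing first block (7 at 17) — 7 left.
Ops first at 15: only 7 left, fill 7.
Total = 17×7 + 15×7 = 224.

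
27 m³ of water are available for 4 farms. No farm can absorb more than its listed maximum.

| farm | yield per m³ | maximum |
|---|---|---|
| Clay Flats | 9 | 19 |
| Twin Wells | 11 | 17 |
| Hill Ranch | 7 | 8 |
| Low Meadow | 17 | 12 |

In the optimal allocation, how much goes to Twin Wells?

15

Rank by yield per m³: Low Meadow 17 > Twin Wells 11 > Clay Flats 9 > Hill Ranch 7.
Low Meadow takes 12 to reach its cap of 12 → 15 left.
Only 15 left; Twin Wells takes them to reach 15.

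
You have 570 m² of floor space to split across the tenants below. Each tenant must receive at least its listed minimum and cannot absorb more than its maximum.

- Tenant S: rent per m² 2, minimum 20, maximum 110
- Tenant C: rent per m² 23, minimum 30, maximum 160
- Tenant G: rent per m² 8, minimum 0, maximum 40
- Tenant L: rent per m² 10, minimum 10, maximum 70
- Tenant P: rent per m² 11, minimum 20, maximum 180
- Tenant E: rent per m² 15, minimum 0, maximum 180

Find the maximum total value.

8700

Meeting every minimum uses 20+30+0+10+20+0 = 80 m², leaving 490.
Order the tenants by rent per m²: Tenant C 23 > Tenant E 15 > Tenant P 11 > Tenant L 10 > Tenant G 8 > Tenant S 2.
Give Tenant C 130 more to hit its cap of 160 — 360 left.
Tenant E: +180 to 180 (cap) — 180 left.
Give Tenant P 160 more to hit its cap of 180 — 20 left.
Tenant L: +20 (room for 60) → 30. Pool exhausted.
Total = 2×20 + 23×160 + 10×30 + 11×180 + 15×180 = 8700.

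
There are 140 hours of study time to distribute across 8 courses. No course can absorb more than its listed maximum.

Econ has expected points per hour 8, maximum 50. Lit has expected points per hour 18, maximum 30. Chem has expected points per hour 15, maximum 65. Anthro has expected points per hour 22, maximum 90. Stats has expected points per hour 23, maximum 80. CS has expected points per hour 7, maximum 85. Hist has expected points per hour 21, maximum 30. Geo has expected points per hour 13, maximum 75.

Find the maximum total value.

Highest expected points per hour first: Stats 23 > Anthro 22 > Hist 21 > Lit 18 > Chem 15 > Geo 13 > Econ 8 > CS 7.
Give Stats 80 to hit its cap of 80 → 60 left.
Anthro has room for 90 but only 60 remain, so it gets 60.
Total = 22×60 + 23×80 = 3160.

3160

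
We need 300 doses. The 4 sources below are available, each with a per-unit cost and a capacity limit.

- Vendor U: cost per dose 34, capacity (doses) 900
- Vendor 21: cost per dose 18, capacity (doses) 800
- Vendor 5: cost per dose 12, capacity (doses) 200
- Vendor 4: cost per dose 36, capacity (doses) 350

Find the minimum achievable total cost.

Use sources in increasing cost order.
Vendor 5 at 12: take all 200 doses — 100 still needed.
Vendor 21 (18): take the remaining 100 — done.
Vendor U, Vendor 4: unused.
Cost = 200×12 + 100×18 = 4200.

4200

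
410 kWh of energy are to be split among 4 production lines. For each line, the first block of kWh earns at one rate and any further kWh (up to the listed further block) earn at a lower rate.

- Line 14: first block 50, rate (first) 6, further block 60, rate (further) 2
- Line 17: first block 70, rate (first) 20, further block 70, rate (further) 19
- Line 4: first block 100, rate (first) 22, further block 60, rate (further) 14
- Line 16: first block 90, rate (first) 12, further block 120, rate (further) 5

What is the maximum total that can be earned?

6970

Treat each block as its own option and order by rate: Line 4/tier1 22 > Line 17/tier1 20 > Line 17/tier2 19 > Line 4/tier2 14 > Line 16/tier1 12 > Line 14/tier1 6 > Line 16/tier2 5 > Line 14/tier2 2.
Line 4 tier1 at 22: fill all 100 — 310 left.
Line 17 tier1 at 20: fill all 70 — 240 left.
Line 17/tier2 (19): +70 — 170 left.
Line 4 tier2 at 14: fill all 60 — 110 left.
Line 16 tier1 at 12: fill all 90 — 20 left.
Line 14 tier1 at 6: only 20 left, fill 20.
Total = 22×100 + 20×70 + 19×70 + 14×60 + 12×90 + 6×20 = 6970.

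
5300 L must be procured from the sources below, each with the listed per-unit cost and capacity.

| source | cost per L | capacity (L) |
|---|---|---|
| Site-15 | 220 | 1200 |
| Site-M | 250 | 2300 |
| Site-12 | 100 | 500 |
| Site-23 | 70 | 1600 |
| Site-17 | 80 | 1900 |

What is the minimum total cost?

Cheapest first:
Site-23 (70): use full 1600 — 3700 L to go.
Site-17 at 80: take all 1900 L — 1800 still needed.
Site-12 (100): use full 500 — 1300 L to go.
Site-15 at 220: take all 1200 L — 100 still needed.
Site-M (250): take the remaining 100 — done.
Cost = 1600×70 + 1900×80 + 500×100 + 1200×220 + 100×250 = 603000.

603000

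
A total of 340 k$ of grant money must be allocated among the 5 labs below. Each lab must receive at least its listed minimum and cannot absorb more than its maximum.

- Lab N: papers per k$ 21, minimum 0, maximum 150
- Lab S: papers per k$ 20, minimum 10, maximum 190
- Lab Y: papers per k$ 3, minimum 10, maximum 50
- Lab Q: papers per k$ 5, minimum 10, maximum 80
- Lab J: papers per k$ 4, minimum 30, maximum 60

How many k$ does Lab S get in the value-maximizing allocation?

140

Meeting every minimum uses 0+10+10+10+30 = 60 k$, leaving 280.
Rank by papers per k$: Lab N 21 > Lab S 20 > Lab Q 5 > Lab J 4 > Lab Y 3.
Lab N: +150 to 150 (cap) → 130 left.
Lab S has room for 180 more but only 130 remain, so it gets 140.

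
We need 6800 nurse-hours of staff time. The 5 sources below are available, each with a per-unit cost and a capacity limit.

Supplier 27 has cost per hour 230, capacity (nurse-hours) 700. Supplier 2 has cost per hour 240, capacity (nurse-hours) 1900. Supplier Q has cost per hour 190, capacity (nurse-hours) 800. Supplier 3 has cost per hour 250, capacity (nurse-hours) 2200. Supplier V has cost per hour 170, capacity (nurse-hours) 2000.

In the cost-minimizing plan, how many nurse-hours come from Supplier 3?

1400

Cheapest first:
Supplier V at 170: take all 2000 nurse-hours ; 4800 still needed.
Supplier Q at 190: take all 800 nurse-hours ; 4000 still needed.
Supplier 27 at 230: take all 700 nurse-hours ; 3300 still needed.
Supplier 2 at 240: take all 1900 nurse-hours ; 1400 still needed.
Supplier 3 (250): take the remaining 1400 ; done.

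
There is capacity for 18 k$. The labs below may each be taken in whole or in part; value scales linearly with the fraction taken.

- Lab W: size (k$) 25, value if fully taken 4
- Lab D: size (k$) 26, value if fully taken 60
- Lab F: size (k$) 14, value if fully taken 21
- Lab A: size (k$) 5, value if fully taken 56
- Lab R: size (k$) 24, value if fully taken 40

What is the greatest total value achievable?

86

Best value per unit of size first: Lab A 56/5≈11.2, Lab D 60/26≈2.31, Lab R 40/24≈1.67, Lab F 21/14≈1.5, Lab W 4/25≈0.16.
All 5 k$ of Lab A fit (value 56) ; 13 remain.
Fill the last 13 k$ with part of Lab D: 13/26 of it earns 30.
Total value = 86.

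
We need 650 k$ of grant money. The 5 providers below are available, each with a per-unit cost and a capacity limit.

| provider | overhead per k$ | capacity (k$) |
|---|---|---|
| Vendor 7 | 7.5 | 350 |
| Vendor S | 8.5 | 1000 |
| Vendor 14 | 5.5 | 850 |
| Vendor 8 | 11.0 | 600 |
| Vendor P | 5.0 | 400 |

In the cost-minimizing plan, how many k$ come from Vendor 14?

250

Cheapest first:
Take 400 from Vendor P at 5.0 — need 250 more.
Vendor 14 at 5.5: take 250 of its 850 — requirement met.
Vendor 7, Vendor S, Vendor 8: unused.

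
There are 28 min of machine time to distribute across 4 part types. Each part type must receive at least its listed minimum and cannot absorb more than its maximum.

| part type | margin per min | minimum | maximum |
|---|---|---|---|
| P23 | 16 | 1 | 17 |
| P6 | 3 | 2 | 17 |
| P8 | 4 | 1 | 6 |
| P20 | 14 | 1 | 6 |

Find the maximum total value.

374

Meeting every minimum uses 1+2+1+1 = 5 min, leaving 23.
Highest margin per min first: P23 16 > P20 14 > P8 4 > P6 3.
Give P23 16 more to hit its cap of 17 ; 7 left.
Give P20 5 more to hit its cap of 6 ; 2 left.
P8 has room for 5 more but only 2 remain, so it gets 3.
Total = 16×17 + 3×2 + 4×3 + 14×6 = 374.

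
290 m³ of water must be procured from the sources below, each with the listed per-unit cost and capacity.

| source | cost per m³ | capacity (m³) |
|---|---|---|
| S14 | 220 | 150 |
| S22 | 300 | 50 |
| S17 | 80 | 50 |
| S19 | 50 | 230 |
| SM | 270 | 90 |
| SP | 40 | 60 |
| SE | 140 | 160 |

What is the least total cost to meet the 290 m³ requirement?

Cheapest first:
SP at 40: take all 60 m³ → 230 still needed.
S19 (50): use full 230 → 0 m³ to go.
S17, SE, S14, SM, S22: unused.
Cost = 60×40 + 230×50 = 13900.

13900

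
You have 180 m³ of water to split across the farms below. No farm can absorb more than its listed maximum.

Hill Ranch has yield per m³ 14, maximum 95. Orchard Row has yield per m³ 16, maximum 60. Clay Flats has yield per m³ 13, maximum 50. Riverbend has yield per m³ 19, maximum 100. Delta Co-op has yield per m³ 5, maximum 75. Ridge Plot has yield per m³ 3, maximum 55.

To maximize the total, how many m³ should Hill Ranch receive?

Rank by yield per m³: Riverbend 19 > Orchard Row 16 > Hill Ranch 14 > Clay Flats 13 > Delta Co-op 5 > Ridge Plot 3.
Give Riverbend 100 to hit its cap of 100 — 80 left.
Give Orchard Row 60 to hit its cap of 60 — 20 left.
Hill Ranch has room for 95 but only 20 remain, so it gets 20.

20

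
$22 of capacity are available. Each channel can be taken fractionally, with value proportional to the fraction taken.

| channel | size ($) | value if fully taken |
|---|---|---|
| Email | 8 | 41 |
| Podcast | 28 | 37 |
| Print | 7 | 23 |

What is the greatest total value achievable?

Best value per unit of size first: Email 41/8≈5.12, Print 23/7≈3.29, Podcast 37/28≈1.32.
Email: take in full, 8 $ for value 41 — 14 left.
Print: take in full, 7 $ for value 23 — 7 left.
7 $ left: a 7/28 share of Podcast gives 37×7/28 = 9.25.
Total value = 73.25.

73.25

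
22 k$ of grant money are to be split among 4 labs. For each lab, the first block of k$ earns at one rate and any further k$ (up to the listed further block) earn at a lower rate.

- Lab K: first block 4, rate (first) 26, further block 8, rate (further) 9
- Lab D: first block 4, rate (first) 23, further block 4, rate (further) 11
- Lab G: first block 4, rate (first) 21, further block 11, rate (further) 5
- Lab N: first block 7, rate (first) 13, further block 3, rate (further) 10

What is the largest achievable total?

Order all 8 blocks by rate: Lab K/T1 26 > Lab D/T1 23 > Lab G/T1 21 > Lab N/T1 13 > Lab D/T2 11 > Lab N/T2 10 > Lab K/T2 9 > Lab G/T2 5.
Lab K T1 at 26: fill all 4 — 18 left.
Lab D T1 at 23: fill all 4 — 14 left.
Lab G T1 at 21: fill all 4 — 10 left.
Fill Lab N T1 block (7 at 13) — 3 left.
Lab D/T2: +3 of 4 at 11; pool empty.
Total = 26×4 + 23×4 + 21×4 + 13×7 + 11×3 = 404.

404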